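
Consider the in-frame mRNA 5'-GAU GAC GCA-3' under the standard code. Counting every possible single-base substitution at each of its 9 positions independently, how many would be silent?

Codon 1 (GAU, Asp): 1 synonymous substitution.
Codon 2 (GAC, Asp): 1 synonymous substitution.
Codon 3 (GCA, Ala): 3 synonymous substitutions.
Total: 1 + 1 + 3 = 5.

5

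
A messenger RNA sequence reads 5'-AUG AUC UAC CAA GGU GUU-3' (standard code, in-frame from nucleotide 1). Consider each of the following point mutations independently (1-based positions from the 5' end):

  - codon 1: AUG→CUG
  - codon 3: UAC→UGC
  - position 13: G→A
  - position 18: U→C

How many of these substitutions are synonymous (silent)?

Codon 1: AUG (Met) → CUG (Leu) — missense.
Codon 3: UAC (Tyr) → UGC (Cys) — missense.
Codon 5: GGU (Gly) → AGU (Ser) — missense.
Codon 6: GUU (Val) → GUC (Val) — synonymous.
Synonymous: 1 of 4.

1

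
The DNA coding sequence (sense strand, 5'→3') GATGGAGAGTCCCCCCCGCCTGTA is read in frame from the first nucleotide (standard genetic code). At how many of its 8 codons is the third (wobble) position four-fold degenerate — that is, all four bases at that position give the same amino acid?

6

Codon 1 GAT (Asp): third position 2-fold.
Codon 2 GGA (Gly): third position 4-fold.
Codon 3 GAG (Glu): third position 2-fold.
Codon 4 TCC (Ser): third position 4-fold.
Codon 5 CCC (Pro): third position 4-fold.
Codon 6 CCG (Pro): third position 4-fold.
Codon 7 CCT (Pro): third position 4-fold.
Codon 8 GTA (Val): third position 4-fold.
Four-fold degenerate third positions: 6.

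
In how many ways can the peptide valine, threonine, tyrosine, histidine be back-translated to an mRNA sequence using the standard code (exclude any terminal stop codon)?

64

Val: 4 codons.
Thr: 4 codons.
Tyr: 2 codons.
His: 2 codons.
4 × 4 × 2 × 2 = 64.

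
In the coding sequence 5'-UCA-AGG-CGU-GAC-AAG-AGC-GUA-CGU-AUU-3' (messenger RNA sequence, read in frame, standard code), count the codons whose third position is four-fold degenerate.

Codon 1 UCA (Ser): third position 4-fold.
Codon 2 AGG (Arg): third position 2-fold.
Codon 3 CGU (Arg): third position 4-fold.
Codon 4 GAC (Asp): third position 2-fold.
Codon 5 AAG (Lys): third position 2-fold.
Codon 6 AGC (Ser): third position 2-fold.
Codon 7 GUA (Val): third position 4-fold.
Codon 8 CGU (Arg): third position 4-fold.
Codon 9 AUU (Ile): third position 3-fold.
Four-fold degenerate third positions: 4.

4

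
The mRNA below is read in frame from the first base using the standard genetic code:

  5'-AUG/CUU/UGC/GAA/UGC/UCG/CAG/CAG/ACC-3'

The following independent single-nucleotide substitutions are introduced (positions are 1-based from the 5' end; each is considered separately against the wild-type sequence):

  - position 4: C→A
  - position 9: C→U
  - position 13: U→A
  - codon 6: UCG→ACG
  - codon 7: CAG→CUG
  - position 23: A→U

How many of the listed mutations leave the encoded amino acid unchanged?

Codon 2: CUU (Leu) → AUU (Ile) — missense.
Codon 3: UGC (Cys) → UGU (Cys) — synonymous.
Codon 5: UGC (Cys) → AGC (Ser) — missense.
Codon 6: UCG (Ser) → ACG (Thr) — missense.
Codon 7: CAG (Gln) → CUG (Leu) — missense.
Codon 8: CAG (Gln) → CUG (Leu) — missense.
Synonymous: 1 of 6.

1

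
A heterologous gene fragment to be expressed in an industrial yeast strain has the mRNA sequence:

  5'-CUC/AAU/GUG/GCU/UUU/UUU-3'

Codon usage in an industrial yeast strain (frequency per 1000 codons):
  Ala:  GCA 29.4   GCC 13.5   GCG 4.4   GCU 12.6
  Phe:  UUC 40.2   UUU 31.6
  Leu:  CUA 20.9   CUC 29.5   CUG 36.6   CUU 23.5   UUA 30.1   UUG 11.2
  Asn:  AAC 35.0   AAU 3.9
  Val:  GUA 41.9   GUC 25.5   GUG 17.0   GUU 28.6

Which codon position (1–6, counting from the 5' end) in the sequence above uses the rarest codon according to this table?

Codon 1 CUC (Leu): 29.5 per 1000.
Codon 2 AAU (Asn): 3.9 per 1000.
Codon 3 GUG (Val): 17.0 per 1000.
Codon 4 GCU (Ala): 12.6 per 1000.
Codon 5 UUU (Phe): 31.6 per 1000.
Codon 6 UUU (Phe): 31.6 per 1000.
Lowest frequency is 3.9 at codon 2.

2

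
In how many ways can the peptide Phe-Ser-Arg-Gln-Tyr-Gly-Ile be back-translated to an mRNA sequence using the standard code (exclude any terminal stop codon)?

3456

Phe: 2 codons.
Ser: 6 codons.
Arg: 6 codons.
Gln: 2 codons.
Tyr: 2 codons.
Gly: 4 codons.
Ile: 3 codons.
2 × 6 × 6 × 2 × 2 × 4 × 3 = 3456.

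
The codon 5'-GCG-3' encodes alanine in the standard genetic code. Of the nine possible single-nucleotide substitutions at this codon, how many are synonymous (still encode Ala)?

Position 1: none → 0 synonymous.
Position 2: none → 0 synonymous.
Position 3: GCT, GCC, GCA → 3 synonymous.
Total: 0 + 0 + 3 = 3.

3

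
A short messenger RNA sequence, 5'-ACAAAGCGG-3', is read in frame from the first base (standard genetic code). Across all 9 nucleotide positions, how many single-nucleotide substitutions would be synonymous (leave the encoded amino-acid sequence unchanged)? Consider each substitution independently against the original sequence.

8

Codon 1 (ACA, Thr): 3 synonymous substitutions.
Codon 2 (AAG, Lys): 1 synonymous substitution.
Codon 3 (CGG, Arg): 4 synonymous substitutions.
Total: 3 + 1 + 4 = 8.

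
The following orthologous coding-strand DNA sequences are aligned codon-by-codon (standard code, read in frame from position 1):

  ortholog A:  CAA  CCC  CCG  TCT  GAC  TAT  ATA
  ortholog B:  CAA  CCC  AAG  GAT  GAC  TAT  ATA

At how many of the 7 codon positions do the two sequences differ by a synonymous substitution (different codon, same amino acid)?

Codon 1: CAA Gln / CAA Gln — identical.
Codon 2: CCC Pro / CCC Pro — identical.
Codon 3: CCG Pro / AAG Lys — nonsynonymous.
Codon 4: TCT Ser / GAT Asp — nonsynonymous.
Codon 5: GAC Asp / GAC Asp — identical.
Codon 6: TAT Tyr / TAT Tyr — identical.
Codon 7: ATA Ile / ATA Ile — identical.
Synonymous differences: 0.

0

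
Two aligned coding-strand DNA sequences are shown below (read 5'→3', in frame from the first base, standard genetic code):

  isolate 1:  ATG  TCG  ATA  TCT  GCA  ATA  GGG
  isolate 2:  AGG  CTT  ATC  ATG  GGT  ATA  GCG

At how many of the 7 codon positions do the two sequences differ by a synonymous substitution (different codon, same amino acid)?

1

Codon 1: ATG Met / AGG Arg — nonsynonymous.
Codon 2: TCG Ser / CTT Leu — nonsynonymous.
Codon 3: ATA Ile / ATC Ile — synonymous.
Codon 4: TCT Ser / ATG Met — nonsynonymous.
Codon 5: GCA Ala / GGT Gly — nonsynonymous.
Codon 6: ATA Ile / ATA Ile — identical.
Codon 7: GGG Gly / GCG Ala — nonsynonymous.
Synonymous differences: 1.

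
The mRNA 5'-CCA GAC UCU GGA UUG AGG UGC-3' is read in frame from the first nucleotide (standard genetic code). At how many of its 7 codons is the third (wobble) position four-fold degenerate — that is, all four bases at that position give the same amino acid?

3

Codon 1 CCA (Pro): third position 4-fold.
Codon 2 GAC (Asp): third position 2-fold.
Codon 3 UCU (Ser): third position 4-fold.
Codon 4 GGA (Gly): third position 4-fold.
Codon 5 UUG (Leu): third position 2-fold.
Codon 6 AGG (Arg): third position 2-fold.
Codon 7 UGC (Cys): third position 2-fold.
Four-fold degenerate third positions: 3.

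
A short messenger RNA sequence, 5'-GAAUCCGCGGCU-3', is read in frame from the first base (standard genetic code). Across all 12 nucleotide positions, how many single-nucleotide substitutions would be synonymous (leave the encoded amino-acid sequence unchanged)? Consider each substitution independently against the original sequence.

Codon 1 (GAA, Glu): 1 synonymous substitution.
Codon 2 (UCC, Ser): 3 synonymous substitutions.
Codon 3 (GCG, Ala): 3 synonymous substitutions.
Codon 4 (GCU, Ala): 3 synonymous substitutions.
Total: 1 + 3 + 3 + 3 = 10.

10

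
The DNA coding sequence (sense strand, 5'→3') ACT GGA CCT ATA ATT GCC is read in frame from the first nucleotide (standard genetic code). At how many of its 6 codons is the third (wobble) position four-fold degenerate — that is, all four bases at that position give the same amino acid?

Codon 1 ACT (Thr): third position 4-fold.
Codon 2 GGA (Gly): third position 4-fold.
Codon 3 CCT (Pro): third position 4-fold.
Codon 4 ATA (Ile): third position 3-fold.
Codon 5 ATT (Ile): third position 3-fold.
Codon 6 GCC (Ala): third position 4-fold.
Four-fold degenerate third positions: 4.

4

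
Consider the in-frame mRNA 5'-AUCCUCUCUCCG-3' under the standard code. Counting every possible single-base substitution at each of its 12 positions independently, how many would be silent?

11

Codon 1 (AUC, Ile): 2 synonymous substitutions.
Codon 2 (CUC, Leu): 3 synonymous substitutions.
Codon 3 (UCU, Ser): 3 synonymous substitutions.
Codon 4 (CCG, Pro): 3 synonymous substitutions.
Total: 2 + 3 + 3 + 3 = 11.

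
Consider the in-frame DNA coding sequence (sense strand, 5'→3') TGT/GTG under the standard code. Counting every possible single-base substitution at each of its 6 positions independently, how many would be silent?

4

Codon 1 (TGT, Cys): 1 synonymous substitution.
Codon 2 (GTG, Val): 3 synonymous substitutions.
Total: 1 + 3 = 4.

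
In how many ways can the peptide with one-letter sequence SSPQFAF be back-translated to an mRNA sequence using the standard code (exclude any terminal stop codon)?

4608

Ser: 6 codons.
Ser: 6 codons.
Pro: 4 codons.
Gln: 2 codons.
Phe: 2 codons.
Ala: 4 codons.
Phe: 2 codons.
6 × 6 × 4 × 2 × 2 × 4 × 2 = 4608.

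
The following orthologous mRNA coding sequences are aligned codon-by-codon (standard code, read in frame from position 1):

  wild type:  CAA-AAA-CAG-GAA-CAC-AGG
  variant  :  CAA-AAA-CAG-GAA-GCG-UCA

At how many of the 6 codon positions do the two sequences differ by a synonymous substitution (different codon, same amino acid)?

0

Codon 1: CAA Gln / CAA Gln — identical.
Codon 2: AAA Lys / AAA Lys — identical.
Codon 3: CAG Gln / CAG Gln — identical.
Codon 4: GAA Glu / GAA Glu — identical.
Codon 5: CAC His / GCG Ala — nonsynonymous.
Codon 6: AGG Arg / UCA Ser — nonsynonymous.
Synonymous differences: 0.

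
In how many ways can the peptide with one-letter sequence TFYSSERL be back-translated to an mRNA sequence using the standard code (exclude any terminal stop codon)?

Thr: 4 codons.
Phe: 2 codons.
Tyr: 2 codons.
Ser: 6 codons.
Ser: 6 codons.
Glu: 2 codons.
Arg: 6 codons.
Leu: 6 codons.
4 × 2 × 2 × 6 × 6 × 2 × 6 × 6 = 41472.

41472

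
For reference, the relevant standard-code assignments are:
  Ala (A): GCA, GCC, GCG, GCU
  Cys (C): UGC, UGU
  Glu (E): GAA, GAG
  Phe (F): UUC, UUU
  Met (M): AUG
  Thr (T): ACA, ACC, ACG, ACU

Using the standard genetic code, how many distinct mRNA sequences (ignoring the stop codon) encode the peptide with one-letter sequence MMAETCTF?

Met: 1 codon.
Met: 1 codon.
Ala: 4 codons.
Glu: 2 codons.
Thr: 4 codons.
Cys: 2 codons.
Thr: 4 codons.
Phe: 2 codons.
1 × 1 × 4 × 2 × 4 × 2 × 4 × 2 = 512.

512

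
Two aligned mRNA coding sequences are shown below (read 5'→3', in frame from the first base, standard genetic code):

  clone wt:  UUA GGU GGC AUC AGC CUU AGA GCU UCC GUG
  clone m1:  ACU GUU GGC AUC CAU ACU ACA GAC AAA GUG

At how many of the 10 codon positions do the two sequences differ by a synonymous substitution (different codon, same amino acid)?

0

Codon 1: UUA Leu / ACU Thr — nonsynonymous.
Codon 2: GGU Gly / GUU Val — nonsynonymous.
Codon 3: GGC Gly / GGC Gly — identical.
Codon 4: AUC Ile / AUC Ile — identical.
Codon 5: AGC Ser / CAU His — nonsynonymous.
Codon 6: CUU Leu / ACU Thr — nonsynonymous.
Codon 7: AGA Arg / ACA Thr — nonsynonymous.
Codon 8: GCU Ala / GAC Asp — nonsynonymous.
Codon 9: UCC Ser / AAA Lys — nonsynonymous.
Codon 10: GUG Val / GUG Val — identical.
Synonymous differences: 0.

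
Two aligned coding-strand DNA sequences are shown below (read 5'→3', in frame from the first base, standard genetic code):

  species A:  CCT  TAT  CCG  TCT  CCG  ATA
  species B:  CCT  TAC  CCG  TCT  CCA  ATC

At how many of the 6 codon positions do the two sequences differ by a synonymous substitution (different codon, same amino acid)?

Codon 1: CCT Pro / CCT Pro — identical.
Codon 2: TAT Tyr / TAC Tyr — synonymous.
Codon 3: CCG Pro / CCG Pro — identical.
Codon 4: TCT Ser / TCT Ser — identical.
Codon 5: CCG Pro / CCA Pro — synonymous.
Codon 6: ATA Ile / ATC Ile — synonymous.
Synonymous differences: 3.

3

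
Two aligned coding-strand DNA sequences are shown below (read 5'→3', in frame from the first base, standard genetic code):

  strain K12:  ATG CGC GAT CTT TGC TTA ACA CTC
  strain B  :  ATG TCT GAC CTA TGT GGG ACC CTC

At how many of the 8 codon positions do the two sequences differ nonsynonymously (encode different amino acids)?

Codon 1: ATG Met / ATG Met — identical.
Codon 2: CGC Arg / TCT Ser — nonsynonymous.
Codon 3: GAT Asp / GAC Asp — synonymous.
Codon 4: CTT Leu / CTA Leu — synonymous.
Codon 5: TGC Cys / TGT Cys — synonymous.
Codon 6: TTA Leu / GGG Gly — nonsynonymous.
Codon 7: ACA Thr / ACC Thr — synonymous.
Codon 8: CTC Leu / CTC Leu — identical.
Nonsynonymous differences: 2.

2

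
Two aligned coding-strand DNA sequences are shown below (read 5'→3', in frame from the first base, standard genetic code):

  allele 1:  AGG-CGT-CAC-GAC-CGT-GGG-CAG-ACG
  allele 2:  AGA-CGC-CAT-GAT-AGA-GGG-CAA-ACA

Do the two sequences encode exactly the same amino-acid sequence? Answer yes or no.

Codon 1: AGG Arg / AGA Arg — synonymous.
Codon 2: CGT Arg / CGC Arg — synonymous.
Codon 3: CAC His / CAT His — synonymous.
Codon 4: GAC Asp / GAT Asp — synonymous.
Codon 5: CGT Arg / AGA Arg — synonymous.
Codon 6: GGG Gly / GGG Gly — identical.
Codon 7: CAG Gln / CAA Gln — synonymous.
Codon 8: ACG Thr / ACA Thr — synonymous.
Nonsynonymous differences: 0 → same protein.

yes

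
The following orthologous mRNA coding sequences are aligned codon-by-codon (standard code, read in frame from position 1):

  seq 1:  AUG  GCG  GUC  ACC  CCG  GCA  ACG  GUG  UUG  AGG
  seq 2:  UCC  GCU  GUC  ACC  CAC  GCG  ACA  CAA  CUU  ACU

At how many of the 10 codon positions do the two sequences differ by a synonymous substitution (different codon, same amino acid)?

4

Codon 1: AUG Met / UCC Ser — nonsynonymous.
Codon 2: GCG Ala / GCU Ala — synonymous.
Codon 3: GUC Val / GUC Val — identical.
Codon 4: ACC Thr / ACC Thr — identical.
Codon 5: CCG Pro / CAC His — nonsynonymous.
Codon 6: GCA Ala / GCG Ala — synonymous.
Codon 7: ACG Thr / ACA Thr — synonymous.
Codon 8: GUG Val / CAA Gln — nonsynonymous.
Codon 9: UUG Leu / CUU Leu — synonymous.
Codon 10: AGG Arg / ACU Thr — nonsynonymous.
Synonymous differences: 4.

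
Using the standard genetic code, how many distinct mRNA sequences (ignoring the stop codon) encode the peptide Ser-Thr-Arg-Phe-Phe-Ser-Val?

Ser: 6 codons.
Thr: 4 codons.
Arg: 6 codons.
Phe: 2 codons.
Phe: 2 codons.
Ser: 6 codons.
Val: 4 codons.
6 × 4 × 6 × 2 × 2 × 6 × 4 = 13824.

13824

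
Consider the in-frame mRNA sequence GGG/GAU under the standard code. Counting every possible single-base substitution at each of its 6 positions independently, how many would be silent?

Codon 1 (GGG, Gly): 3 synonymous substitutions.
Codon 2 (GAU, Asp): 1 synonymous substitution.
Total: 3 + 1 = 4.

4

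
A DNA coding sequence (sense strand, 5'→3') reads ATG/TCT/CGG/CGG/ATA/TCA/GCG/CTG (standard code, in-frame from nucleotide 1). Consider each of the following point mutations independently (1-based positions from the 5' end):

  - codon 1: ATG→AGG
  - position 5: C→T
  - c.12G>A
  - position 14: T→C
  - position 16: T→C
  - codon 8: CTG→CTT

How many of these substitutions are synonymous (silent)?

Codon 1: ATG (Met) → AGG (Arg) — missense.
Codon 2: TCT (Ser) → TTT (Phe) — missense.
Codon 4: CGG (Arg) → CGA (Arg) — synonymous.
Codon 5: ATA (Ile) → ACA (Thr) — missense.
Codon 6: TCA (Ser) → CCA (Pro) — missense.
Codon 8: CTG (Leu) → CTT (Leu) — synonymous.
Synonymous: 2 of 6.

2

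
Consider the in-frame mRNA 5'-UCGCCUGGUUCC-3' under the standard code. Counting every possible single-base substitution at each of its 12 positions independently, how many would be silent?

12

Codon 1 (UCG, Ser): 3 synonymous substitutions.
Codon 2 (CCU, Pro): 3 synonymous substitutions.
Codon 3 (GGU, Gly): 3 synonymous substitutions.
Codon 4 (UCC, Ser): 3 synonymous substitutions.
Total: 3 + 3 + 3 + 3 = 12.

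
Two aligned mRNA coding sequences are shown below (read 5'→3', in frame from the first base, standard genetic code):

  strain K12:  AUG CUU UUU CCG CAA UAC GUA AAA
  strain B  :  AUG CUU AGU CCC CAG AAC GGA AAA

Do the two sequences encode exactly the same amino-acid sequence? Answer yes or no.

Codon 1: AUG Met / AUG Met — identical.
Codon 2: CUU Leu / CUU Leu — identical.
Codon 3: UUU Phe / AGU Ser — nonsynonymous.
Codon 4: CCG Pro / CCC Pro — synonymous.
Codon 5: CAA Gln / CAG Gln — synonymous.
Codon 6: UAC Tyr / AAC Asn — nonsynonymous.
Codon 7: GUA Val / GGA Gly — nonsynonymous.
Codon 8: AAA Lys / AAA Lys — identical.
Nonsynonymous differences: 3 → different protein.

no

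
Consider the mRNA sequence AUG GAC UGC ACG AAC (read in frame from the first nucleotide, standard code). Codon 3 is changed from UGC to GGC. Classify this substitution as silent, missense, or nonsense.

missense

Position 7 falls in codon 3: UGC → Cys.
After the substitution the codon is GGC → Gly.
Cys ≠ Gly, so this is a missense mutation.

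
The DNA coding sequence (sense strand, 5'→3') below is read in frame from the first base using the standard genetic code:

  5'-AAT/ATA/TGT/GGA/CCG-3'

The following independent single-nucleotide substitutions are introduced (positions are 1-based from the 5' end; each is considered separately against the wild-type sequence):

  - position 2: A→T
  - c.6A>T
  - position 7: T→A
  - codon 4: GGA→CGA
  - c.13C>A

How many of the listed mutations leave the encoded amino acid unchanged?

1

Codon 1: AAT (Asn) → ATT (Ile) — missense.
Codon 2: ATA (Ile) → ATT (Ile) — synonymous.
Codon 3: TGT (Cys) → AGT (Ser) — missense.
Codon 4: GGA (Gly) → CGA (Arg) — missense.
Codon 5: CCG (Pro) → ACG (Thr) — missense.
Synonymous: 1 of 5.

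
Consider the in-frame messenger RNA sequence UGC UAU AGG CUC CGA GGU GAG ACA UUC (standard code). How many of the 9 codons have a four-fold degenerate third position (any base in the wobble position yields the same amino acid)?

Codon 1 UGC (Cys): third position 2-fold.
Codon 2 UAU (Tyr): third position 2-fold.
Codon 3 AGG (Arg): third position 2-fold.
Codon 4 CUC (Leu): third position 4-fold.
Codon 5 CGA (Arg): third position 4-fold.
Codon 6 GGU (Gly): third position 4-fold.
Codon 7 GAG (Glu): third position 2-fold.
Codon 8 ACA (Thr): third position 4-fold.
Codon 9 UUC (Phe): third position 2-fold.
Four-fold degenerate third positions: 4.

4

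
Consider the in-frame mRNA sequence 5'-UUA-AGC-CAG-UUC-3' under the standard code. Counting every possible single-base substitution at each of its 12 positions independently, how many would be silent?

Codon 1 (UUA, Leu): 2 synonymous substitutions.
Codon 2 (AGC, Ser): 1 synonymous substitution.
Codon 3 (CAG, Gln): 1 synonymous substitution.
Codon 4 (UUC, Phe): 1 synonymous substitution.
Total: 2 + 1 + 1 + 1 = 5.

5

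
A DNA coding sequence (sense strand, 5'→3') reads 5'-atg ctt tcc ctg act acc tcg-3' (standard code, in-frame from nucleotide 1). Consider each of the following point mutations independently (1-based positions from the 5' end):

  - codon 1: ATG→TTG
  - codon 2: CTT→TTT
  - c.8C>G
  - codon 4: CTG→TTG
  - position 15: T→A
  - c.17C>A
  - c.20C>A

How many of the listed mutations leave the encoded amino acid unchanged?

2

Codon 1: ATG (Met) → TTG (Leu) — missense.
Codon 2: CTT (Leu) → TTT (Phe) — missense.
Codon 3: TCC (Ser) → TGC (Cys) — missense.
Codon 4: CTG (Leu) → TTG (Leu) — synonymous.
Codon 5: ACT (Thr) → ACA (Thr) — synonymous.
Codon 6: ACC (Thr) → AAC (Asn) — missense.
Codon 7: TCG (Ser) → TAG (Stop) — nonsense.
Synonymous: 2 of 7.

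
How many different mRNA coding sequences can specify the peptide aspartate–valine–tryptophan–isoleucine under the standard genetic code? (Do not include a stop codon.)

24

Asp: 2 codons.
Val: 4 codons.
Trp: 1 codon.
Ile: 3 codons.
2 × 4 × 1 × 3 = 24.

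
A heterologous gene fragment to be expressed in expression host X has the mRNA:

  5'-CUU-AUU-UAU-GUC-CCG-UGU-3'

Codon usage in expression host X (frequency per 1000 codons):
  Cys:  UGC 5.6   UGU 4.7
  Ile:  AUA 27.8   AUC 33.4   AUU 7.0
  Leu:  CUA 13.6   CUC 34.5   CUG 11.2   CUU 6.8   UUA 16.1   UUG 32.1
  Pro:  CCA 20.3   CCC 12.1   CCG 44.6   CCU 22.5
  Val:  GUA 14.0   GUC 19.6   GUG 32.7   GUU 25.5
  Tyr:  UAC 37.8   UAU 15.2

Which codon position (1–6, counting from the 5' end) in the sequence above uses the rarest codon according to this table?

6

Codon 1 CUU (Leu): 6.8 per 1000.
Codon 2 AUU (Ile): 7.0 per 1000.
Codon 3 UAU (Tyr): 15.2 per 1000.
Codon 4 GUC (Val): 19.6 per 1000.
Codon 5 CCG (Pro): 44.6 per 1000.
Codon 6 UGU (Cys): 4.7 per 1000.
Lowest frequency is 4.7 at codon 6.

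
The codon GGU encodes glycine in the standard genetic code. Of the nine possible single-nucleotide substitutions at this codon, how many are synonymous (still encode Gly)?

3

Position 1: none → 0 synonymous.
Position 2: none → 0 synonymous.
Position 3: GGC, GGA, GGG → 3 synonymous.
Total: 0 + 0 + 3 = 3.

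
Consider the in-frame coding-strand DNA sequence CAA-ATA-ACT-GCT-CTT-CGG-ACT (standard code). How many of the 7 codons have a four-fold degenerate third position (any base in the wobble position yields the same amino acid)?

5

Codon 1 CAA (Gln): third position 2-fold.
Codon 2 ATA (Ile): third position 3-fold.
Codon 3 ACT (Thr): third position 4-fold.
Codon 4 GCT (Ala): third position 4-fold.
Codon 5 CTT (Leu): third position 4-fold.
Codon 6 CGG (Arg): third position 4-fold.
Codon 7 ACT (Thr): third position 4-fold.
Four-fold degenerate third positions: 5.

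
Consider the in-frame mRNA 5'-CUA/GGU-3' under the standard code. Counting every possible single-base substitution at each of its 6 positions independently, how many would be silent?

7

Codon 1 (CUA, Leu): 4 synonymous substitutions.
Codon 2 (GGU, Gly): 3 synonymous substitutions.
Total: 4 + 3 = 7.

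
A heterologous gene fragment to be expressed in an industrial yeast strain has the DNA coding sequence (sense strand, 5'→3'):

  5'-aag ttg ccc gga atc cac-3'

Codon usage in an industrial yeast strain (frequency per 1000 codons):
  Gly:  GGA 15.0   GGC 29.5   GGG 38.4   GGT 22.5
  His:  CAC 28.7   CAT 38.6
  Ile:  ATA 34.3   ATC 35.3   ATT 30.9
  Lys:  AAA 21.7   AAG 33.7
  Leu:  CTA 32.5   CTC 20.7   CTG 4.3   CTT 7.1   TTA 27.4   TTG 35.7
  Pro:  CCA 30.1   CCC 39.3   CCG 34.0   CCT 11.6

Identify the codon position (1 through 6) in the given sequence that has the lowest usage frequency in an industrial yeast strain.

Codon 1 AAG (Lys): 33.7 per 1000.
Codon 2 TTG (Leu): 35.7 per 1000.
Codon 3 CCC (Pro): 39.3 per 1000.
Codon 4 GGA (Gly): 15.0 per 1000.
Codon 5 ATC (Ile): 35.3 per 1000.
Codon 6 CAC (His): 28.7 per 1000.
Lowest frequency is 15.0 at codon 4.

4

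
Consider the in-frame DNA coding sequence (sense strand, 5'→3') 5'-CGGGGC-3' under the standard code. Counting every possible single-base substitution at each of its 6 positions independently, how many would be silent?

Codon 1 (CGG, Arg): 4 synonymous substitutions.
Codon 2 (GGC, Gly): 3 synonymous substitutions.
Total: 4 + 3 = 7.

7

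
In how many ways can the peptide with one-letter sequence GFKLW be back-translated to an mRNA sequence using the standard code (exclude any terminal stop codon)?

Gly: 4 codons.
Phe: 2 codons.
Lys: 2 codons.
Leu: 6 codons.
Trp: 1 codon.
4 × 2 × 2 × 6 × 1 = 96.

96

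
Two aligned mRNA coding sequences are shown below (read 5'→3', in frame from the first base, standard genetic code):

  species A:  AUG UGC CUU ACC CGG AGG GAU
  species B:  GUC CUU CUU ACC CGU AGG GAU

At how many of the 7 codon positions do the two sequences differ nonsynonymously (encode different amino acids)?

Codon 1: AUG Met / GUC Val — nonsynonymous.
Codon 2: UGC Cys / CUU Leu — nonsynonymous.
Codon 3: CUU Leu / CUU Leu — identical.
Codon 4: ACC Thr / ACC Thr — identical.
Codon 5: CGG Arg / CGU Arg — synonymous.
Codon 6: AGG Arg / AGG Arg — identical.
Codon 7: GAU Asp / GAU Asp — identical.
Nonsynonymous differences: 2.

2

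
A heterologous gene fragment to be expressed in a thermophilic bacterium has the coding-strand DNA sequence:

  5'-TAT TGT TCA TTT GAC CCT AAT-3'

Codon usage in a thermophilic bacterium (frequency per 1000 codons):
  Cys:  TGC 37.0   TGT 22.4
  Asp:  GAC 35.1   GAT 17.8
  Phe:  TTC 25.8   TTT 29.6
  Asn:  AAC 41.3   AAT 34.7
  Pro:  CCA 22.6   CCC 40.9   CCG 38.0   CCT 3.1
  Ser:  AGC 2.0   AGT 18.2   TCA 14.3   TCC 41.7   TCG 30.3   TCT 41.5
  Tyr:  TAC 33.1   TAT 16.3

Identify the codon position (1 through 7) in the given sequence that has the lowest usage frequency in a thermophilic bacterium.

6

Codon 1 TAT (Tyr): 16.3 per 1000.
Codon 2 TGT (Cys): 22.4 per 1000.
Codon 3 TCA (Ser): 14.3 per 1000.
Codon 4 TTT (Phe): 29.6 per 1000.
Codon 5 GAC (Asp): 35.1 per 1000.
Codon 6 CCT (Pro): 3.1 per 1000.
Codon 7 AAT (Asn): 34.7 per 1000.
Lowest frequency is 3.1 at codon 6.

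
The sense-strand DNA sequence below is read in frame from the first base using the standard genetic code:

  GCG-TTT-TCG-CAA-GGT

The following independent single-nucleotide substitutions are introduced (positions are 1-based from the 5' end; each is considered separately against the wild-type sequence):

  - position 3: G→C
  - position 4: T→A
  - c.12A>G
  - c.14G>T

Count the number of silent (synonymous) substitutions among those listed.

Codon 1: GCG (Ala) → GCC (Ala) — synonymous.
Codon 2: TTT (Phe) → ATT (Ile) — missense.
Codon 4: CAA (Gln) → CAG (Gln) — synonymous.
Codon 5: GGT (Gly) → GTT (Val) — missense.
Synonymous: 2 of 4.

2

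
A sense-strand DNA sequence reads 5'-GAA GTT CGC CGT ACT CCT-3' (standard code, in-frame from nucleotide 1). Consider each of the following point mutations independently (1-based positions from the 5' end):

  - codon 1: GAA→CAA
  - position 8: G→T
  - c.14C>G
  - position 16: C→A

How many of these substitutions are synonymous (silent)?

0

Codon 1: GAA (Glu) → CAA (Gln) — missense.
Codon 3: CGC (Arg) → CTC (Leu) — missense.
Codon 5: ACT (Thr) → AGT (Ser) — missense.
Codon 6: CCT (Pro) → ACT (Thr) — missense.
Synonymous: 0 of 4.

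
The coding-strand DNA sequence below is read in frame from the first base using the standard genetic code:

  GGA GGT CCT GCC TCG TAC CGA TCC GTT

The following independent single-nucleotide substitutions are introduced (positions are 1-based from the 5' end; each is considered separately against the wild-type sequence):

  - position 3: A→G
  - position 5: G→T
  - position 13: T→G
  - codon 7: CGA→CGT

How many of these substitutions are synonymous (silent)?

Codon 1: GGA (Gly) → GGG (Gly) — synonymous.
Codon 2: GGT (Gly) → GTT (Val) — missense.
Codon 5: TCG (Ser) → GCG (Ala) — missense.
Codon 7: CGA (Arg) → CGT (Arg) — synonymous.
Synonymous: 2 of 4.

2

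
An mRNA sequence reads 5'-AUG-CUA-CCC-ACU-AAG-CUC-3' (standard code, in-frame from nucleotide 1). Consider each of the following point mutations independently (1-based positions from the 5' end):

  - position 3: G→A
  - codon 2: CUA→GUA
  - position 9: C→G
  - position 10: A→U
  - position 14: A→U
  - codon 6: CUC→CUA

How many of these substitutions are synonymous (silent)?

Codon 1: AUG (Met) → AUA (Ile) — missense.
Codon 2: CUA (Leu) → GUA (Val) — missense.
Codon 3: CCC (Pro) → CCG (Pro) — synonymous.
Codon 4: ACU (Thr) → UCU (Ser) — missense.
Codon 5: AAG (Lys) → AUG (Met) — missense.
Codon 6: CUC (Leu) → CUA (Leu) — synonymous.
Synonymous: 2 of 6.

2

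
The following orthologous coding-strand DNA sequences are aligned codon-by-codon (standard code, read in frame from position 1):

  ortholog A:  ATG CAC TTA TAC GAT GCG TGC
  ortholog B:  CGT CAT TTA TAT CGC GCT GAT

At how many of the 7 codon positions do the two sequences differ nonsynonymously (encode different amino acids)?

3

Codon 1: ATG Met / CGT Arg — nonsynonymous.
Codon 2: CAC His / CAT His — synonymous.
Codon 3: TTA Leu / TTA Leu — identical.
Codon 4: TAC Tyr / TAT Tyr — synonymous.
Codon 5: GAT Asp / CGC Arg — nonsynonymous.
Codon 6: GCG Ala / GCT Ala — synonymous.
Codon 7: TGC Cys / GAT Asp — nonsynonymous.
Nonsynonymous differences: 3.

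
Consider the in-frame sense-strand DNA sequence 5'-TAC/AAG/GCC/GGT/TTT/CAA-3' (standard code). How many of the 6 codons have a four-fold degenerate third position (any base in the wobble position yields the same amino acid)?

Codon 1 TAC (Tyr): third position 2-fold.
Codon 2 AAG (Lys): third position 2-fold.
Codon 3 GCC (Ala): third position 4-fold.
Codon 4 GGT (Gly): third position 4-fold.
Codon 5 TTT (Phe): third position 2-fold.
Codon 6 CAA (Gln): third position 2-fold.
Four-fold degenerate third positions: 2.

2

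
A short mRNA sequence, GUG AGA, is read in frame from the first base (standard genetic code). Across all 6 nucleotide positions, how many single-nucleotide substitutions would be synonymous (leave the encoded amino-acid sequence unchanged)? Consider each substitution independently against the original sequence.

Codon 1 (GUG, Val): 3 synonymous substitutions.
Codon 2 (AGA, Arg): 2 synonymous substitutions.
Total: 3 + 2 = 5.

5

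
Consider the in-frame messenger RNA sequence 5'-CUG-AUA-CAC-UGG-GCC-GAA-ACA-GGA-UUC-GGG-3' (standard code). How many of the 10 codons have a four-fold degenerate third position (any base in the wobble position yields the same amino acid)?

5

Codon 1 CUG (Leu): third position 4-fold.
Codon 2 AUA (Ile): third position 3-fold.
Codon 3 CAC (His): third position 2-fold.
Codon 4 UGG (Trp): third position 1-fold.
Codon 5 GCC (Ala): third position 4-fold.
Codon 6 GAA (Glu): third position 2-fold.
Codon 7 ACA (Thr): third position 4-fold.
Codon 8 GGA (Gly): third position 4-fold.
Codon 9 UUC (Phe): third position 2-fold.
Codon 10 GGG (Gly): third position 4-fold.
Four-fold degenerate third positions: 5.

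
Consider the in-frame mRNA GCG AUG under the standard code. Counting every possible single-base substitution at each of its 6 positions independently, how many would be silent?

3

Codon 1 (GCG, Ala): 3 synonymous substitutions.
Codon 2 (AUG, Met): 0 synonymous substitutions.
Total: 3 + 0 = 3.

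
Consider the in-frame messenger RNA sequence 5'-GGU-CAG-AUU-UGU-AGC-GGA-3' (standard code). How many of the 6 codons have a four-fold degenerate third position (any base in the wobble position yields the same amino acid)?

Codon 1 GGU (Gly): third position 4-fold.
Codon 2 CAG (Gln): third position 2-fold.
Codon 3 AUU (Ile): third position 3-fold.
Codon 4 UGU (Cys): third position 2-fold.
Codon 5 AGC (Ser): third position 2-fold.
Codon 6 GGA (Gly): third position 4-fold.
Four-fold degenerate third positions: 2.

2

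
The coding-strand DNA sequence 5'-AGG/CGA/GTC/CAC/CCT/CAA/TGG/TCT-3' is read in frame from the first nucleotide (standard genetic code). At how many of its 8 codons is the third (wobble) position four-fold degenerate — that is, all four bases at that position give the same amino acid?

4

Codon 1 AGG (Arg): third position 2-fold.
Codon 2 CGA (Arg): third position 4-fold.
Codon 3 GTC (Val): third position 4-fold.
Codon 4 CAC (His): third position 2-fold.
Codon 5 CCT (Pro): third position 4-fold.
Codon 6 CAA (Gln): third position 2-fold.
Codon 7 TGG (Trp): third position 1-fold.
Codon 8 TCT (Ser): third position 4-fold.
Four-fold degenerate third positions: 4.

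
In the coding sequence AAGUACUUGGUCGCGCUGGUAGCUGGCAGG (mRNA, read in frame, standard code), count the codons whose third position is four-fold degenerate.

6

Codon 1 AAG (Lys): third position 2-fold.
Codon 2 UAC (Tyr): third position 2-fold.
Codon 3 UUG (Leu): third position 2-fold.
Codon 4 GUC (Val): third position 4-fold.
Codon 5 GCG (Ala): third position 4-fold.
Codon 6 CUG (Leu): third position 4-fold.
Codon 7 GUA (Val): third position 4-fold.
Codon 8 GCU (Ala): third position 4-fold.
Codon 9 GGC (Gly): third position 4-fold.
Codon 10 AGG (Arg): third position 2-fold.
Four-fold degenerate third positions: 6.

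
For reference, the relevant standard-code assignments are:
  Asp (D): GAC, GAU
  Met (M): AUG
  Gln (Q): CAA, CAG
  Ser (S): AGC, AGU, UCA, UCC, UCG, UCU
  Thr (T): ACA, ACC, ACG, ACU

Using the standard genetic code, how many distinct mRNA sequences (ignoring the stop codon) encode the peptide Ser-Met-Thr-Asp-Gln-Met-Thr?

384

Ser: 6 codons.
Met: 1 codon.
Thr: 4 codons.
Asp: 2 codons.
Gln: 2 codons.
Met: 1 codon.
Thr: 4 codons.
6 × 1 × 4 × 2 × 2 × 1 × 4 = 384.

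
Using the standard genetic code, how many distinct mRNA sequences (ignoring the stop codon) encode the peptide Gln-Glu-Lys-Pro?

Gln: 2 codons.
Glu: 2 codons.
Lys: 2 codons.
Pro: 4 codons.
2 × 2 × 2 × 4 = 32.

32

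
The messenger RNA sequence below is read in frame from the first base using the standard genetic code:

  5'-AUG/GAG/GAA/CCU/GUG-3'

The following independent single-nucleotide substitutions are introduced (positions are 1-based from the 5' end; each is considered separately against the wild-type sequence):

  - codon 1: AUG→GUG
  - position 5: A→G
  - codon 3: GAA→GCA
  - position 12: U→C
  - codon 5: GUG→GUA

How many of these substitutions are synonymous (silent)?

2

Codon 1: AUG (Met) → GUG (Val) — missense.
Codon 2: GAG (Glu) → GGG (Gly) — missense.
Codon 3: GAA (Glu) → GCA (Ala) — missense.
Codon 4: CCU (Pro) → CCC (Pro) — synonymous.
Codon 5: GUG (Val) → GUA (Val) — synonymous.
Synonymous: 2 of 5.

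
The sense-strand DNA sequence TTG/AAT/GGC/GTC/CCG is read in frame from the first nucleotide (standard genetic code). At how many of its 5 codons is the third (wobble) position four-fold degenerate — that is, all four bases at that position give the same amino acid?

Codon 1 TTG (Leu): third position 2-fold.
Codon 2 AAT (Asn): third position 2-fold.
Codon 3 GGC (Gly): third position 4-fold.
Codon 4 GTC (Val): third position 4-fold.
Codon 5 CCG (Pro): third position 4-fold.
Four-fold degenerate third positions: 3.

3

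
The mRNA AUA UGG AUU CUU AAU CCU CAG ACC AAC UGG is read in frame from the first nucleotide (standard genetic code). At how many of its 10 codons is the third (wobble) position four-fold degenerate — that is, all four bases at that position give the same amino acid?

Codon 1 AUA (Ile): third position 3-fold.
Codon 2 UGG (Trp): third position 1-fold.
Codon 3 AUU (Ile): third position 3-fold.
Codon 4 CUU (Leu): third position 4-fold.
Codon 5 AAU (Asn): third position 2-fold.
Codon 6 CCU (Pro): third position 4-fold.
Codon 7 CAG (Gln): third position 2-fold.
Codon 8 ACC (Thr): third position 4-fold.
Codon 9 AAC (Asn): third position 2-fold.
Codon 10 UGG (Trp): third position 1-fold.
Four-fold degenerate third positions: 3.

3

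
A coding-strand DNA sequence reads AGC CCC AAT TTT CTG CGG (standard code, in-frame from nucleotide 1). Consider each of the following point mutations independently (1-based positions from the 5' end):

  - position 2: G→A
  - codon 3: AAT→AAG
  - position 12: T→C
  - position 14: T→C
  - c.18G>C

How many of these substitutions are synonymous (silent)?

2

Codon 1: AGC (Ser) → AAC (Asn) — missense.
Codon 3: AAT (Asn) → AAG (Lys) — missense.
Codon 4: TTT (Phe) → TTC (Phe) — synonymous.
Codon 5: CTG (Leu) → CCG (Pro) — missense.
Codon 6: CGG (Arg) → CGC (Arg) — synonymous.
Synonymous: 2 of 5.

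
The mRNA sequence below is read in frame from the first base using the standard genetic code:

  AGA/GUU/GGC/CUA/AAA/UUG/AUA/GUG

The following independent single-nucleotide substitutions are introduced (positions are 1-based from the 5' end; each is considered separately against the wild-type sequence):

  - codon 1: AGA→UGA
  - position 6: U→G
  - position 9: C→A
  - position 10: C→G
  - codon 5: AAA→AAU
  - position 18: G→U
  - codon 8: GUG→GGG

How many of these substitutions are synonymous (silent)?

Codon 1: AGA (Arg) → UGA (Stop) — nonsense.
Codon 2: GUU (Val) → GUG (Val) — synonymous.
Codon 3: GGC (Gly) → GGA (Gly) — synonymous.
Codon 4: CUA (Leu) → GUA (Val) — missense.
Codon 5: AAA (Lys) → AAU (Asn) — missense.
Codon 6: UUG (Leu) → UUU (Phe) — missense.
Codon 8: GUG (Val) → GGG (Gly) — missense.
Synonymous: 2 of 7.

2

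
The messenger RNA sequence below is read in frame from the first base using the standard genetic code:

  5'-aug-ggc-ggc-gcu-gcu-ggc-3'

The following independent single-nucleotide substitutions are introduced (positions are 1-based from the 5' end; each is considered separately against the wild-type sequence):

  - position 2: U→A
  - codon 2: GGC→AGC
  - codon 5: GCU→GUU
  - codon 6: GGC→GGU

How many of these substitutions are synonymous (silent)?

Codon 1: AUG (Met) → AAG (Lys) — missense.
Codon 2: GGC (Gly) → AGC (Ser) — missense.
Codon 5: GCU (Ala) → GUU (Val) — missense.
Codon 6: GGC (Gly) → GGU (Gly) — synonymous.
Synonymous: 1 of 4.

1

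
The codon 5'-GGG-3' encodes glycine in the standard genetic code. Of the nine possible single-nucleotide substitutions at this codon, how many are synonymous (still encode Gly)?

Position 1: none → 0 synonymous.
Position 2: none → 0 synonymous.
Position 3: GGU, GGC, GGA → 3 synonymous.
Total: 0 + 0 + 3 = 3.

3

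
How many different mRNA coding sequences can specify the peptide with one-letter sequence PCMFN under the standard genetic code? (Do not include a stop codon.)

32

Pro: 4 codons.
Cys: 2 codons.
Met: 1 codon.
Phe: 2 codons.
Asn: 2 codons.
4 × 2 × 1 × 2 × 2 = 32.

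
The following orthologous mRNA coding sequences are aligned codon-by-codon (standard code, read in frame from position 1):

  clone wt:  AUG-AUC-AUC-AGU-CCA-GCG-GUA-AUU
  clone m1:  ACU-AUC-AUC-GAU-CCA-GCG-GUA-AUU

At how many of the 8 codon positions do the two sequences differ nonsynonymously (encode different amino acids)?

Codon 1: AUG Met / ACU Thr — nonsynonymous.
Codon 2: AUC Ile / AUC Ile — identical.
Codon 3: AUC Ile / AUC Ile — identical.
Codon 4: AGU Ser / GAU Asp — nonsynonymous.
Codon 5: CCA Pro / CCA Pro — identical.
Codon 6: GCG Ala / GCG Ala — identical.
Codon 7: GUA Val / GUA Val — identical.
Codon 8: AUU Ile / AUU Ile — identical.
Nonsynonymous differences: 2.

2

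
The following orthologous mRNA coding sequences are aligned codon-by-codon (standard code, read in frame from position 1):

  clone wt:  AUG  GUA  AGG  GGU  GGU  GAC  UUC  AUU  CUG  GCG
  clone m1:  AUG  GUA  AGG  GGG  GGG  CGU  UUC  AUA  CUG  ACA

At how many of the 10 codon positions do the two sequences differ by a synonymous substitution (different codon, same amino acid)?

Codon 1: AUG Met / AUG Met — identical.
Codon 2: GUA Val / GUA Val — identical.
Codon 3: AGG Arg / AGG Arg — identical.
Codon 4: GGU Gly / GGG Gly — synonymous.
Codon 5: GGU Gly / GGG Gly — synonymous.
Codon 6: GAC Asp / CGU Arg — nonsynonymous.
Codon 7: UUC Phe / UUC Phe — identical.
Codon 8: AUU Ile / AUA Ile — synonymous.
Codon 9: CUG Leu / CUG Leu — identical.
Codon 10: GCG Ala / ACA Thr — nonsynonymous.
Synonymous differences: 3.

3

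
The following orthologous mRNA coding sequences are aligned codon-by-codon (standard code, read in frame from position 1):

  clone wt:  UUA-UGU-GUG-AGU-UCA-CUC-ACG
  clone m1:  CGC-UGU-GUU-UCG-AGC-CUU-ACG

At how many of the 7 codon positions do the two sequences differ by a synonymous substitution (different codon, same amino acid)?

4

Codon 1: UUA Leu / CGC Arg — nonsynonymous.
Codon 2: UGU Cys / UGU Cys — identical.
Codon 3: GUG Val / GUU Val — synonymous.
Codon 4: AGU Ser / UCG Ser — synonymous.
Codon 5: UCA Ser / AGC Ser — synonymous.
Codon 6: CUC Leu / CUU Leu — synonymous.
Codon 7: ACG Thr / ACG Thr — identical.
Synonymous differences: 4.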